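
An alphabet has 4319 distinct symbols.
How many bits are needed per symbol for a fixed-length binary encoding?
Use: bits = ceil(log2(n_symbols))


log2(4319) = 12.0765
Bracket: 2^12 = 4096 < 4319 <= 2^13 = 8192
So ceil(log2(4319)) = 13

bits = ceil(log2(4319)) = ceil(12.0765) = 13 bits


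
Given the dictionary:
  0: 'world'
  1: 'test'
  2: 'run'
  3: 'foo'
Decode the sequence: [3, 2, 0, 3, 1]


Look up each index in the dictionary:
  3 -> 'foo'
  2 -> 'run'
  0 -> 'world'
  3 -> 'foo'
  1 -> 'test'

Decoded: "foo run world foo test"


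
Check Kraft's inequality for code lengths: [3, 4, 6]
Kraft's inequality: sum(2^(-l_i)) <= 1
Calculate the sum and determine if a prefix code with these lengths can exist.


Sum = 2^(-3) + 2^(-4) + 2^(-6)
    = 0.125 + 0.0625 + 0.015625
    = 13/64 = 0.203125
Since 0.203125 <= 1, Kraft's inequality IS satisfied.
A prefix code with these lengths CAN exist.

Kraft sum = 0.203125. Satisfied.


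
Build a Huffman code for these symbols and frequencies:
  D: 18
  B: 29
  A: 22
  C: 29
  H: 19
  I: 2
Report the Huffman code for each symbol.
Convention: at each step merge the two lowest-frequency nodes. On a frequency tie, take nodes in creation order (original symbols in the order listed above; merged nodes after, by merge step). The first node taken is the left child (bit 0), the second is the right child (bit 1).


Huffman tree construction:
Step 1: Merge I(2) + D(18) = 20
Step 2: Merge H(19) + (I+D)(20) = 39
Step 3: Merge A(22) + B(29) = 51
Step 4: Merge C(29) + (H+(I+D))(39) = 68
Step 5: Merge (A+B)(51) + (C+(H+(I+D)))(68) = 119
Read each symbol's code off the tree from the root (left child = 0, right child = 1).

Codes:
  D: 1111 (length 4)
  B: 01 (length 2)
  A: 00 (length 2)
  C: 10 (length 2)
  H: 110 (length 3)
  I: 1110 (length 4)
Average code length: 297/119 = 2.4958 bits/symbol


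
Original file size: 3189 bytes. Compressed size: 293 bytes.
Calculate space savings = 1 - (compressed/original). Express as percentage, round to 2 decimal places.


ratio = compressed/original = 293/3189 = 0.091878
savings = 1 - ratio = 1 - 0.091878 = 0.908122
as a percentage: 0.908122 * 100 = 90.81%

Space savings = 1 - 293/3189 = 90.81%


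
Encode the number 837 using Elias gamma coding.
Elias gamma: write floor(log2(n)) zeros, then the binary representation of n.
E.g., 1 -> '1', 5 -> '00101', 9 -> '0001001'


num_bits = floor(log2(837)) + 1 = 10
leading_zeros = num_bits - 1 = 9
binary(837) = 1101000101

Elias gamma(837) = '000000000' + '1101000101' = 0000000001101000101 (19 bits)


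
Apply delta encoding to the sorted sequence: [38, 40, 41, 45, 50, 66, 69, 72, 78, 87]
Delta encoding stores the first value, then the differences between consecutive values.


First value: 38
Deltas:
  40 - 38 = 2
  41 - 40 = 1
  45 - 41 = 4
  50 - 45 = 5
  66 - 50 = 16
  69 - 66 = 3
  72 - 69 = 3
  78 - 72 = 6
  87 - 78 = 9


Delta encoded: [38, 2, 1, 4, 5, 16, 3, 3, 6, 9]


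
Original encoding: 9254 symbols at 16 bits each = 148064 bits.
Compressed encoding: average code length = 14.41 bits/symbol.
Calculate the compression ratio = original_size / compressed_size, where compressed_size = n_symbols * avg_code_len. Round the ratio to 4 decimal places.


original_size = n_symbols * orig_bits = 9254 * 16 = 148064 bits
compressed_size = n_symbols * avg_code_len = 9254 * 14.41 = 133350.14 bits
ratio = original_size / compressed_size = 148064 / 133350.14 = 1.1103

Compression ratio = 1.1103


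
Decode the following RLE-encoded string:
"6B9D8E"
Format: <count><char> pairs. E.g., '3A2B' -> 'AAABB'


Expanding each <count><char> pair:
  6B -> 'BBBBBB'
  9D -> 'DDDDDDDDD'
  8E -> 'EEEEEEEE'

Decoded = BBBBBBDDDDDDDDDEEEEEEEE


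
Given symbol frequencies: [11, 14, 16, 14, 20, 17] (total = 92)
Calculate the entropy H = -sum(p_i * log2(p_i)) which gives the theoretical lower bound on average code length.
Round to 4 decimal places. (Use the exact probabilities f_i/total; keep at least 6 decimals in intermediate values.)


Per-symbol terms -p_i * log2(p_i) with p_i = f_i/92:
  p = 11/92 = 0.119565: log2(p) = -3.064130, -p*log2(p) = 0.366363
  p = 14/92 = 0.152174: log2(p) = -2.716207, -p*log2(p) = 0.413336
  p = 16/92 = 0.173913: log2(p) = -2.523562, -p*log2(p) = 0.438880
  p = 14/92 = 0.152174: log2(p) = -2.716207, -p*log2(p) = 0.413336
  p = 20/92 = 0.217391: log2(p) = -2.201634, -p*log2(p) = 0.478616
  p = 17/92 = 0.184783: log2(p) = -2.436099, -p*log2(p) = 0.450149
H = 0.366363 + 0.413336 + 0.438880 + 0.413336 + 0.478616 + 0.450149 = 2.560680

H = 2.5607 bits/symbol


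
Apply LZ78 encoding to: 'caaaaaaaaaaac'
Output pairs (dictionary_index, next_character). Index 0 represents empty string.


LZ78 encoding steps:
Dictionary: {0: ''}
Step 1: w='' (idx 0), next='c' -> output (0, 'c'), add 'c' as idx 1
Step 2: w='' (idx 0), next='a' -> output (0, 'a'), add 'a' as idx 2
Step 3: w='a' (idx 2), next='a' -> output (2, 'a'), add 'aa' as idx 3
Step 4: w='aa' (idx 3), next='a' -> output (3, 'a'), add 'aaa' as idx 4
Step 5: w='aaa' (idx 4), next='a' -> output (4, 'a'), add 'aaaa' as idx 5
Step 6: w='a' (idx 2), next='c' -> output (2, 'c'), add 'ac' as idx 6


Encoded: [(0, 'c'), (0, 'a'), (2, 'a'), (3, 'a'), (4, 'a'), (2, 'c')]


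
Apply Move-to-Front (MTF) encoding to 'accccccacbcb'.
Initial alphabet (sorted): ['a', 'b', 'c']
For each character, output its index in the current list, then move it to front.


MTF encoding:
'a': index 0 in ['a', 'b', 'c'] -> ['a', 'b', 'c']
'c': index 2 in ['a', 'b', 'c'] -> ['c', 'a', 'b']
'c': index 0 in ['c', 'a', 'b'] -> ['c', 'a', 'b']
'c': index 0 in ['c', 'a', 'b'] -> ['c', 'a', 'b']
'c': index 0 in ['c', 'a', 'b'] -> ['c', 'a', 'b']
'c': index 0 in ['c', 'a', 'b'] -> ['c', 'a', 'b']
'c': index 0 in ['c', 'a', 'b'] -> ['c', 'a', 'b']
'a': index 1 in ['c', 'a', 'b'] -> ['a', 'c', 'b']
'c': index 1 in ['a', 'c', 'b'] -> ['c', 'a', 'b']
'b': index 2 in ['c', 'a', 'b'] -> ['b', 'c', 'a']
'c': index 1 in ['b', 'c', 'a'] -> ['c', 'b', 'a']
'b': index 1 in ['c', 'b', 'a'] -> ['b', 'c', 'a']


Output: [0, 2, 0, 0, 0, 0, 0, 1, 1, 2, 1, 1]


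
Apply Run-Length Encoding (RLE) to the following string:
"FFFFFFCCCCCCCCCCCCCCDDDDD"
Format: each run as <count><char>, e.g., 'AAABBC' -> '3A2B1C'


Scanning runs left to right:
  i=0: run of 'F' x 6 -> '6F'
  i=6: run of 'C' x 14 -> '14C'
  i=20: run of 'D' x 5 -> '5D'

RLE = 6F14C5D


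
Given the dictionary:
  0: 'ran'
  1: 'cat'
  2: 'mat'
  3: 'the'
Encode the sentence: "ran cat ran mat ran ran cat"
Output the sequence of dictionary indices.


Look up each word in the dictionary:
  'ran' -> 0
  'cat' -> 1
  'ran' -> 0
  'mat' -> 2
  'ran' -> 0
  'ran' -> 0
  'cat' -> 1

Encoded: [0, 1, 0, 2, 0, 0, 1]


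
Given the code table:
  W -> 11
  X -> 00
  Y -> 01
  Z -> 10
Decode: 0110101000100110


Decoding:
01 -> Y
10 -> Z
10 -> Z
10 -> Z
00 -> X
10 -> Z
01 -> Y
10 -> Z


Result: YZZZXZYZ


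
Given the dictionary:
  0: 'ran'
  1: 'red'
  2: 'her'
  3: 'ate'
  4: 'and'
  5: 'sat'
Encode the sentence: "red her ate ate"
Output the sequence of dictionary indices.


Look up each word in the dictionary:
  'red' -> 1
  'her' -> 2
  'ate' -> 3
  'ate' -> 3

Encoded: [1, 2, 3, 3]


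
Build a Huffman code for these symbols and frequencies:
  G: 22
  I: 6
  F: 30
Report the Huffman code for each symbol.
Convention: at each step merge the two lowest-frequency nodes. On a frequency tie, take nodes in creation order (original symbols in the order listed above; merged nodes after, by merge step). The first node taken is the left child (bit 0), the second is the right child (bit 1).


Huffman tree construction:
Step 1: Merge I(6) + G(22) = 28
Step 2: Merge (I+G)(28) + F(30) = 58
Read each symbol's code off the tree from the root (left child = 0, right child = 1).

Codes:
  G: 01 (length 2)
  I: 00 (length 2)
  F: 1 (length 1)
Average code length: 86/58 = 1.4828 bits/symbol


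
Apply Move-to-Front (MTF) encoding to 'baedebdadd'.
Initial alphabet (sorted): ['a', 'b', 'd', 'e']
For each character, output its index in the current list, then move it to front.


MTF encoding:
'b': index 1 in ['a', 'b', 'd', 'e'] -> ['b', 'a', 'd', 'e']
'a': index 1 in ['b', 'a', 'd', 'e'] -> ['a', 'b', 'd', 'e']
'e': index 3 in ['a', 'b', 'd', 'e'] -> ['e', 'a', 'b', 'd']
'd': index 3 in ['e', 'a', 'b', 'd'] -> ['d', 'e', 'a', 'b']
'e': index 1 in ['d', 'e', 'a', 'b'] -> ['e', 'd', 'a', 'b']
'b': index 3 in ['e', 'd', 'a', 'b'] -> ['b', 'e', 'd', 'a']
'd': index 2 in ['b', 'e', 'd', 'a'] -> ['d', 'b', 'e', 'a']
'a': index 3 in ['d', 'b', 'e', 'a'] -> ['a', 'd', 'b', 'e']
'd': index 1 in ['a', 'd', 'b', 'e'] -> ['d', 'a', 'b', 'e']
'd': index 0 in ['d', 'a', 'b', 'e'] -> ['d', 'a', 'b', 'e']


Output: [1, 1, 3, 3, 1, 3, 2, 3, 1, 0]


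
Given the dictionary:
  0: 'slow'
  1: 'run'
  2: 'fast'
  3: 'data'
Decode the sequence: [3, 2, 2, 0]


Look up each index in the dictionary:
  3 -> 'data'
  2 -> 'fast'
  2 -> 'fast'
  0 -> 'slow'

Decoded: "data fast fast slow"


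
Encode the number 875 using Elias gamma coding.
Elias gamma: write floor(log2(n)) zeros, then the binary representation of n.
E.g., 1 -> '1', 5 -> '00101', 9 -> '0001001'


num_bits = floor(log2(875)) + 1 = 10
leading_zeros = num_bits - 1 = 9
binary(875) = 1101101011

Elias gamma(875) = '000000000' + '1101101011' = 0000000001101101011 (19 bits)


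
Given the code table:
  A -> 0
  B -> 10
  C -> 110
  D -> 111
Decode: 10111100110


Decoding:
10 -> B
111 -> D
10 -> B
0 -> A
110 -> C


Result: BDBAC


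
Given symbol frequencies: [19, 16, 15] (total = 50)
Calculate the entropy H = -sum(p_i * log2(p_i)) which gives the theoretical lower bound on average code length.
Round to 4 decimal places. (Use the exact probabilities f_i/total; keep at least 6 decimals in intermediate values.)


Per-symbol terms -p_i * log2(p_i) with p_i = f_i/50:
  p = 19/50 = 0.380000: log2(p) = -1.395929, -p*log2(p) = 0.530453
  p = 16/50 = 0.320000: log2(p) = -1.643856, -p*log2(p) = 0.526034
  p = 15/50 = 0.300000: log2(p) = -1.736966, -p*log2(p) = 0.521090
H = 0.530453 + 0.526034 + 0.521090 = 1.577577

H = 1.5776 bits/symbol


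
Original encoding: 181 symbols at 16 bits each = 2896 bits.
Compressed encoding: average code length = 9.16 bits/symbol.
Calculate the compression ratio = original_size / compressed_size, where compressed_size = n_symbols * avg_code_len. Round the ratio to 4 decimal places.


original_size = n_symbols * orig_bits = 181 * 16 = 2896 bits
compressed_size = n_symbols * avg_code_len = 181 * 9.16 = 1657.96 bits
ratio = original_size / compressed_size = 2896 / 1657.96 = 1.7467

Compression ratio = 1.7467


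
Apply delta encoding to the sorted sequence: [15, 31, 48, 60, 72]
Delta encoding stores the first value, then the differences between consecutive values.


First value: 15
Deltas:
  31 - 15 = 16
  48 - 31 = 17
  60 - 48 = 12
  72 - 60 = 12


Delta encoded: [15, 16, 17, 12, 12]


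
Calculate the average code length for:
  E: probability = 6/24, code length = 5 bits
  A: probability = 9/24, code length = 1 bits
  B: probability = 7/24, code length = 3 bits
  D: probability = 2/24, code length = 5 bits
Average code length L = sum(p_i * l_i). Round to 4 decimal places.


Weighted contributions p_i * l_i:
  E: (6/24) * 5 = 30/24
  A: (9/24) * 1 = 9/24
  B: (7/24) * 3 = 21/24
  D: (2/24) * 5 = 10/24
Sum = (30 + 9 + 21 + 10)/24 = 70/24

L = 70/24 = 2.9167 bits/symbol


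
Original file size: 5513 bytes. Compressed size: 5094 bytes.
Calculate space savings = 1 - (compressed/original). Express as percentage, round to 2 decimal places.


ratio = compressed/original = 5094/5513 = 0.923998
savings = 1 - ratio = 1 - 0.923998 = 0.076002
as a percentage: 0.076002 * 100 = 7.6%

Space savings = 1 - 5094/5513 = 7.6%


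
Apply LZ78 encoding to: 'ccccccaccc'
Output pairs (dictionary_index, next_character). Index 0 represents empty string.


LZ78 encoding steps:
Dictionary: {0: ''}
Step 1: w='' (idx 0), next='c' -> output (0, 'c'), add 'c' as idx 1
Step 2: w='c' (idx 1), next='c' -> output (1, 'c'), add 'cc' as idx 2
Step 3: w='cc' (idx 2), next='c' -> output (2, 'c'), add 'ccc' as idx 3
Step 4: w='' (idx 0), next='a' -> output (0, 'a'), add 'a' as idx 4
Step 5: w='ccc' (idx 3), end of input -> output (3, '')


Encoded: [(0, 'c'), (1, 'c'), (2, 'c'), (0, 'a'), (3, '')]


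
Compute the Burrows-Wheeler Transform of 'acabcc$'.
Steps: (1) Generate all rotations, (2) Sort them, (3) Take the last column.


Rotations (sorted):
  0: $acabcc -> last char: c
  1: abcc$ac -> last char: c
  2: acabcc$ -> last char: $
  3: bcc$aca -> last char: a
  4: c$acabc -> last char: c
  5: cabcc$a -> last char: a
  6: cc$acab -> last char: b


BWT = cc$acab


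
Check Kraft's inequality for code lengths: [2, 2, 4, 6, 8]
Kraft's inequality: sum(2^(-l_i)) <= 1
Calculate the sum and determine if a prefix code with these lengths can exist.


Sum = 2^(-2) + 2^(-2) + 2^(-4) + 2^(-6) + 2^(-8)
    = 0.25 + 0.25 + 0.0625 + 0.015625 + 0.00390625
    = 149/256 = 0.58203125
Since 0.58203125 <= 1, Kraft's inequality IS satisfied.
A prefix code with these lengths CAN exist.

Kraft sum = 0.58203125. Satisfied.


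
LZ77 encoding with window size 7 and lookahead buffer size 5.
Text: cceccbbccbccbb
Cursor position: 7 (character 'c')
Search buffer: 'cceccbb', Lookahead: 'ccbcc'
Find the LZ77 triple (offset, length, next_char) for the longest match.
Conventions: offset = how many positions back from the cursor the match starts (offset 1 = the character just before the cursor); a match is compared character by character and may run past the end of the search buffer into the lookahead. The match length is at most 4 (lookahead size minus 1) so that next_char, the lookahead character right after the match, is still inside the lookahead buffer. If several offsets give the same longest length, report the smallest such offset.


Try each offset into the search buffer:
  offset=1 (pos 6, char 'b'): match length 0
  offset=2 (pos 5, char 'b'): match length 0
  offset=3 (pos 4, char 'c'): match length 1
  offset=4 (pos 3, char 'c'): match length 3
  offset=5 (pos 2, char 'e'): match length 0
  offset=6 (pos 1, char 'c'): match length 1
  offset=7 (pos 0, char 'c'): match length 2
Longest match has length 3 at offset 4.
next_char = character at position 7 + 3 = 10 -> 'c'

Best match: offset=4, length=3 (matching 'ccb' starting at position 3)
LZ77 triple: (4, 3, 'c')


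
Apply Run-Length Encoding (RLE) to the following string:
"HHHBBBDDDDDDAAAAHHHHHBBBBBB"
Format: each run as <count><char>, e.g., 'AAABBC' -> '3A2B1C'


Scanning runs left to right:
  i=0: run of 'H' x 3 -> '3H'
  i=3: run of 'B' x 3 -> '3B'
  i=6: run of 'D' x 6 -> '6D'
  i=12: run of 'A' x 4 -> '4A'
  i=16: run of 'H' x 5 -> '5H'
  i=21: run of 'B' x 6 -> '6B'

RLE = 3H3B6D4A5H6B


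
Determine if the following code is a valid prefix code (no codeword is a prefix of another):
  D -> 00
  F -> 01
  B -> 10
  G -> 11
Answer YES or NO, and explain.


Checking each pair (does one codeword prefix another?):
  D='00' vs F='01': no prefix
  D='00' vs B='10': no prefix
  D='00' vs G='11': no prefix
  F='01' vs D='00': no prefix
  F='01' vs B='10': no prefix
  F='01' vs G='11': no prefix
  B='10' vs D='00': no prefix
  B='10' vs F='01': no prefix
  B='10' vs G='11': no prefix
  G='11' vs D='00': no prefix
  G='11' vs F='01': no prefix
  G='11' vs B='10': no prefix
No violation found over all pairs.

YES -- this is a valid prefix code. No codeword is a prefix of any other codeword.


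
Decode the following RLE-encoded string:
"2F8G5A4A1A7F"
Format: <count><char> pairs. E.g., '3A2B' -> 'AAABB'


Expanding each <count><char> pair:
  2F -> 'FF'
  8G -> 'GGGGGGGG'
  5A -> 'AAAAA'
  4A -> 'AAAA'
  1A -> 'A'
  7F -> 'FFFFFFF'

Decoded = FFGGGGGGGGAAAAAAAAAAFFFFFFF


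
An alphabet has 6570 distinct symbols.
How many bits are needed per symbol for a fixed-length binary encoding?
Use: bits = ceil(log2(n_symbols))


log2(6570) = 12.6817
Bracket: 2^12 = 4096 < 6570 <= 2^13 = 8192
So ceil(log2(6570)) = 13

bits = ceil(log2(6570)) = ceil(12.6817) = 13 bits


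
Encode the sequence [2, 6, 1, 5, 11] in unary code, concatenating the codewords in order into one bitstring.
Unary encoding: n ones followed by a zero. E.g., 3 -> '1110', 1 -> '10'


Encode each number as n ones followed by a terminating 0:
  2 -> 110 (3 bits)
  6 -> 1111110 (7 bits)
  1 -> 10 (2 bits)
  5 -> 111110 (6 bits)
  11 -> 111111111110 (12 bits)
Total length = 3 + 7 + 2 + 6 + 12 = 30 bits.

Unary([2, 6, 1, 5, 11]) = 110111111010111110111111111110 (30 bits)


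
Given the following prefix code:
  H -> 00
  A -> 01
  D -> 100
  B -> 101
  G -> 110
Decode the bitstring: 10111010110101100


Decoding step by step:
Bits 101 -> B
Bits 110 -> G
Bits 101 -> B
Bits 101 -> B
Bits 01 -> A
Bits 100 -> D


Decoded message: BGBBAD


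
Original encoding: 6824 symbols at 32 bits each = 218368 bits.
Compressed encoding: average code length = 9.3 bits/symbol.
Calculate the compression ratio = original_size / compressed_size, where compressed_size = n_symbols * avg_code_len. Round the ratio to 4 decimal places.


original_size = n_symbols * orig_bits = 6824 * 32 = 218368 bits
compressed_size = n_symbols * avg_code_len = 6824 * 9.3 = 63463.2 bits
ratio = original_size / compressed_size = 218368 / 63463.2 = 3.4409

Compression ratio = 3.4409


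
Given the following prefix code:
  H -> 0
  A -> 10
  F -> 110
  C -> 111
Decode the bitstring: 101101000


Decoding step by step:
Bits 10 -> A
Bits 110 -> F
Bits 10 -> A
Bits 0 -> H
Bits 0 -> H


Decoded message: AFAHH


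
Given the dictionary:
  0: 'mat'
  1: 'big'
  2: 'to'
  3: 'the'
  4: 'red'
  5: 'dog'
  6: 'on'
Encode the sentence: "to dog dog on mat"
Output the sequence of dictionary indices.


Look up each word in the dictionary:
  'to' -> 2
  'dog' -> 5
  'dog' -> 5
  'on' -> 6
  'mat' -> 0

Encoded: [2, 5, 5, 6, 0]


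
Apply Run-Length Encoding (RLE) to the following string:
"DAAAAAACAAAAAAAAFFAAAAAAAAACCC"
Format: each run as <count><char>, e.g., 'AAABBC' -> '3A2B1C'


Scanning runs left to right:
  i=0: run of 'D' x 1 -> '1D'
  i=1: run of 'A' x 6 -> '6A'
  i=7: run of 'C' x 1 -> '1C'
  i=8: run of 'A' x 8 -> '8A'
  i=16: run of 'F' x 2 -> '2F'
  i=18: run of 'A' x 9 -> '9A'
  i=27: run of 'C' x 3 -> '3C'

RLE = 1D6A1C8A2F9A3C


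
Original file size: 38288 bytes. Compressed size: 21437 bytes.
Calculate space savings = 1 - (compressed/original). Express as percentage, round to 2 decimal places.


ratio = compressed/original = 21437/38288 = 0.559888
savings = 1 - ratio = 1 - 0.559888 = 0.440112
as a percentage: 0.440112 * 100 = 44.01%

Space savings = 1 - 21437/38288 = 44.01%


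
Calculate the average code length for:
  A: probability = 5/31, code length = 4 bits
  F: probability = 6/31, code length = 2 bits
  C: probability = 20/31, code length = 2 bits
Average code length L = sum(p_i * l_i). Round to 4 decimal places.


Weighted contributions p_i * l_i:
  A: (5/31) * 4 = 20/31
  F: (6/31) * 2 = 12/31
  C: (20/31) * 2 = 40/31
Sum = (20 + 12 + 40)/31 = 72/31

L = 72/31 = 2.3226 bits/symbol


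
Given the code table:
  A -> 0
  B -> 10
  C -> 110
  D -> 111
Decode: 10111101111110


Decoding:
10 -> B
111 -> D
10 -> B
111 -> D
111 -> D
0 -> A


Result: BDBDDA


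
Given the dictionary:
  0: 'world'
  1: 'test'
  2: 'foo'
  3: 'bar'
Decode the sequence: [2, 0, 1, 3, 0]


Look up each index in the dictionary:
  2 -> 'foo'
  0 -> 'world'
  1 -> 'test'
  3 -> 'bar'
  0 -> 'world'

Decoded: "foo world test bar world"


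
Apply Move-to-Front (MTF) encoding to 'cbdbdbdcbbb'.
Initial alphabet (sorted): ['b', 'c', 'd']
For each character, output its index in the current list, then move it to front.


MTF encoding:
'c': index 1 in ['b', 'c', 'd'] -> ['c', 'b', 'd']
'b': index 1 in ['c', 'b', 'd'] -> ['b', 'c', 'd']
'd': index 2 in ['b', 'c', 'd'] -> ['d', 'b', 'c']
'b': index 1 in ['d', 'b', 'c'] -> ['b', 'd', 'c']
'd': index 1 in ['b', 'd', 'c'] -> ['d', 'b', 'c']
'b': index 1 in ['d', 'b', 'c'] -> ['b', 'd', 'c']
'd': index 1 in ['b', 'd', 'c'] -> ['d', 'b', 'c']
'c': index 2 in ['d', 'b', 'c'] -> ['c', 'd', 'b']
'b': index 2 in ['c', 'd', 'b'] -> ['b', 'c', 'd']
'b': index 0 in ['b', 'c', 'd'] -> ['b', 'c', 'd']
'b': index 0 in ['b', 'c', 'd'] -> ['b', 'c', 'd']


Output: [1, 1, 2, 1, 1, 1, 1, 2, 2, 0, 0]


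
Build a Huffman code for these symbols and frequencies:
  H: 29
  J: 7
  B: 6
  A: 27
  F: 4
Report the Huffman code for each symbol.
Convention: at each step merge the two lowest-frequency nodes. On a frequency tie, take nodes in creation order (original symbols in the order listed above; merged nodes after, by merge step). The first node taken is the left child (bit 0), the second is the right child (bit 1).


Huffman tree construction:
Step 1: Merge F(4) + B(6) = 10
Step 2: Merge J(7) + (F+B)(10) = 17
Step 3: Merge (J+(F+B))(17) + A(27) = 44
Step 4: Merge H(29) + ((J+(F+B))+A)(44) = 73
Read each symbol's code off the tree from the root (left child = 0, right child = 1).

Codes:
  H: 0 (length 1)
  J: 100 (length 3)
  B: 1011 (length 4)
  A: 11 (length 2)
  F: 1010 (length 4)
Average code length: 144/73 = 1.9726 bits/symbol


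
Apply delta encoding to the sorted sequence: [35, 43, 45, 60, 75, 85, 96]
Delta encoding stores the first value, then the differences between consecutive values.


First value: 35
Deltas:
  43 - 35 = 8
  45 - 43 = 2
  60 - 45 = 15
  75 - 60 = 15
  85 - 75 = 10
  96 - 85 = 11


Delta encoded: [35, 8, 2, 15, 15, 10, 11]


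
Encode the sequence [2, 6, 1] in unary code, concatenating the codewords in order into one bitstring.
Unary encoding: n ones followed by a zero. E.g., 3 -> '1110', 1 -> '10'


Encode each number as n ones followed by a terminating 0:
  2 -> 110 (3 bits)
  6 -> 1111110 (7 bits)
  1 -> 10 (2 bits)
Total length = 3 + 7 + 2 = 12 bits.

Unary([2, 6, 1]) = 110111111010 (12 bits)


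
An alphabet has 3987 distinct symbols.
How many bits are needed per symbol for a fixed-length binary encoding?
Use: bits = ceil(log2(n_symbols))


log2(3987) = 11.9611
Bracket: 2^11 = 2048 < 3987 <= 2^12 = 4096
So ceil(log2(3987)) = 12

bits = ceil(log2(3987)) = ceil(11.9611) = 12 bits


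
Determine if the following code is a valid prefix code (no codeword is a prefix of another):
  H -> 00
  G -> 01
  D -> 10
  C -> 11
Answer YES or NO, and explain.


Checking each pair (does one codeword prefix another?):
  H='00' vs G='01': no prefix
  H='00' vs D='10': no prefix
  H='00' vs C='11': no prefix
  G='01' vs H='00': no prefix
  G='01' vs D='10': no prefix
  G='01' vs C='11': no prefix
  D='10' vs H='00': no prefix
  D='10' vs G='01': no prefix
  D='10' vs C='11': no prefix
  C='11' vs H='00': no prefix
  C='11' vs G='01': no prefix
  C='11' vs D='10': no prefix
No violation found over all pairs.

YES -- this is a valid prefix code. No codeword is a prefix of any other codeword.


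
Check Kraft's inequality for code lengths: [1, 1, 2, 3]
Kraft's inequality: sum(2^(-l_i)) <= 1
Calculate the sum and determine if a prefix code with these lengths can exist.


Sum = 2^(-1) + 2^(-1) + 2^(-2) + 2^(-3)
    = 0.5 + 0.5 + 0.25 + 0.125
    = 11/8 = 1.375
Since 1.375 > 1, Kraft's inequality is NOT satisfied.
A prefix code with these lengths CANNOT exist.

Kraft sum = 1.375. Not satisfied.


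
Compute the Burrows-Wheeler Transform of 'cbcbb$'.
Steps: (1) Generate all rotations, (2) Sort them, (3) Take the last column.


Rotations (sorted):
  0: $cbcbb -> last char: b
  1: b$cbcb -> last char: b
  2: bb$cbc -> last char: c
  3: bcbb$c -> last char: c
  4: cbb$cb -> last char: b
  5: cbcbb$ -> last char: $


BWT = bbccb$


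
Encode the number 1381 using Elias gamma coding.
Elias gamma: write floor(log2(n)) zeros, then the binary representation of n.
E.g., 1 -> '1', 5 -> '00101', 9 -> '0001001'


num_bits = floor(log2(1381)) + 1 = 11
leading_zeros = num_bits - 1 = 10
binary(1381) = 10101100101

Elias gamma(1381) = '0000000000' + '10101100101' = 000000000010101100101 (21 bits)


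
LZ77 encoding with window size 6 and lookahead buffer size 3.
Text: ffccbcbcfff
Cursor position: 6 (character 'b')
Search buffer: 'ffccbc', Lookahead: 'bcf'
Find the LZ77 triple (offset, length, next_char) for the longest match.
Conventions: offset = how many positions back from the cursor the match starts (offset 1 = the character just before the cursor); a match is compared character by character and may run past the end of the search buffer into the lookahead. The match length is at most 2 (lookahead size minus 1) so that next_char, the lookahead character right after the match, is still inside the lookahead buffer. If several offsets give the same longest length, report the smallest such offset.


Try each offset into the search buffer:
  offset=1 (pos 5, char 'c'): match length 0
  offset=2 (pos 4, char 'b'): match length 2
  offset=3 (pos 3, char 'c'): match length 0
  offset=4 (pos 2, char 'c'): match length 0
  offset=5 (pos 1, char 'f'): match length 0
  offset=6 (pos 0, char 'f'): match length 0
Longest match has length 2 at offset 2.
next_char = character at position 6 + 2 = 8 -> 'f'

Best match: offset=2, length=2 (matching 'bc' starting at position 4)
LZ77 triple: (2, 2, 'f')


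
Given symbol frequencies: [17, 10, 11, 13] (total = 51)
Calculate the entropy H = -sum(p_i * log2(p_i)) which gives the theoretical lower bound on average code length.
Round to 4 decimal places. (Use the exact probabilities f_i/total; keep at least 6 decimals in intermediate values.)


Per-symbol terms -p_i * log2(p_i) with p_i = f_i/51:
  p = 17/51 = 0.333333: log2(p) = -1.584963, -p*log2(p) = 0.528321
  p = 10/51 = 0.196078: log2(p) = -2.350497, -p*log2(p) = 0.460882
  p = 11/51 = 0.215686: log2(p) = -2.212994, -p*log2(p) = 0.477312
  p = 13/51 = 0.254902: log2(p) = -1.971986, -p*log2(p) = 0.502663
H = 0.528321 + 0.460882 + 0.477312 + 0.502663 = 1.969178

H = 1.9692 bits/symbol


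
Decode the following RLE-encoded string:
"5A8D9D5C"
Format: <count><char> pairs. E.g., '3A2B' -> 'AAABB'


Expanding each <count><char> pair:
  5A -> 'AAAAA'
  8D -> 'DDDDDDDD'
  9D -> 'DDDDDDDDD'
  5C -> 'CCCCC'

Decoded = AAAAADDDDDDDDDDDDDDDDDCCCCC


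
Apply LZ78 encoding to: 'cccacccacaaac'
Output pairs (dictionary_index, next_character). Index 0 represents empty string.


LZ78 encoding steps:
Dictionary: {0: ''}
Step 1: w='' (idx 0), next='c' -> output (0, 'c'), add 'c' as idx 1
Step 2: w='c' (idx 1), next='c' -> output (1, 'c'), add 'cc' as idx 2
Step 3: w='' (idx 0), next='a' -> output (0, 'a'), add 'a' as idx 3
Step 4: w='cc' (idx 2), next='c' -> output (2, 'c'), add 'ccc' as idx 4
Step 5: w='a' (idx 3), next='c' -> output (3, 'c'), add 'ac' as idx 5
Step 6: w='a' (idx 3), next='a' -> output (3, 'a'), add 'aa' as idx 6
Step 7: w='ac' (idx 5), end of input -> output (5, '')


Encoded: [(0, 'c'), (1, 'c'), (0, 'a'), (2, 'c'), (3, 'c'), (3, 'a'), (5, '')]


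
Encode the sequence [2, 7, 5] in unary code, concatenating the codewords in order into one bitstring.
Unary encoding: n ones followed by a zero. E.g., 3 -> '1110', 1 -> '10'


Encode each number as n ones followed by a terminating 0:
  2 -> 110 (3 bits)
  7 -> 11111110 (8 bits)
  5 -> 111110 (6 bits)
Total length = 3 + 8 + 6 = 17 bits.

Unary([2, 7, 5]) = 11011111110111110 (17 bits)


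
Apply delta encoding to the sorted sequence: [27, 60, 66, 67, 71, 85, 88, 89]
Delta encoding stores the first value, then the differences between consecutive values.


First value: 27
Deltas:
  60 - 27 = 33
  66 - 60 = 6
  67 - 66 = 1
  71 - 67 = 4
  85 - 71 = 14
  88 - 85 = 3
  89 - 88 = 1


Delta encoded: [27, 33, 6, 1, 4, 14, 3, 1]


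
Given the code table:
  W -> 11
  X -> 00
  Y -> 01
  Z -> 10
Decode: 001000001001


Decoding:
00 -> X
10 -> Z
00 -> X
00 -> X
10 -> Z
01 -> Y


Result: XZXXZY


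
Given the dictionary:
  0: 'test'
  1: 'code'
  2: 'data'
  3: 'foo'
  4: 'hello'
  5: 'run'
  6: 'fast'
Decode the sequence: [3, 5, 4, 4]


Look up each index in the dictionary:
  3 -> 'foo'
  5 -> 'run'
  4 -> 'hello'
  4 -> 'hello'

Decoded: "foo run hello hello"


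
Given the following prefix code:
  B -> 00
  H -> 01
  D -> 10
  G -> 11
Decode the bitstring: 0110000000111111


Decoding step by step:
Bits 01 -> H
Bits 10 -> D
Bits 00 -> B
Bits 00 -> B
Bits 00 -> B
Bits 11 -> G
Bits 11 -> G
Bits 11 -> G


Decoded message: HDBBBGGG


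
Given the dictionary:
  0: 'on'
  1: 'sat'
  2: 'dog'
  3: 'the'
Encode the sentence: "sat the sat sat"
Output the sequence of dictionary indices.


Look up each word in the dictionary:
  'sat' -> 1
  'the' -> 3
  'sat' -> 1
  'sat' -> 1

Encoded: [1, 3, 1, 1]


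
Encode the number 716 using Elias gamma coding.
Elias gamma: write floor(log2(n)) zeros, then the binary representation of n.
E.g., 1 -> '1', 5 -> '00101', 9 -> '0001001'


num_bits = floor(log2(716)) + 1 = 10
leading_zeros = num_bits - 1 = 9
binary(716) = 1011001100

Elias gamma(716) = '000000000' + '1011001100' = 0000000001011001100 (19 bits)


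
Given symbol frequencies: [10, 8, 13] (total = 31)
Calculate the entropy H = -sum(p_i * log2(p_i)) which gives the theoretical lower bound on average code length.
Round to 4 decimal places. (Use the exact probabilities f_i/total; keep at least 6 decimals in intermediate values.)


Per-symbol terms -p_i * log2(p_i) with p_i = f_i/31:
  p = 10/31 = 0.322581: log2(p) = -1.632268, -p*log2(p) = 0.526538
  p = 8/31 = 0.258065: log2(p) = -1.954196, -p*log2(p) = 0.504309
  p = 13/31 = 0.419355: log2(p) = -1.253757, -p*log2(p) = 0.525769
H = 0.526538 + 0.504309 + 0.525769 = 1.556616

H = 1.5566 bits/symbol


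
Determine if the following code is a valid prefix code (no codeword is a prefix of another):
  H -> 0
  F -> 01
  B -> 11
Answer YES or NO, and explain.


Checking each pair (does one codeword prefix another?):
  H='0' vs F='01': prefix -- VIOLATION

NO -- this is NOT a valid prefix code. H (0) is a prefix of F (01).


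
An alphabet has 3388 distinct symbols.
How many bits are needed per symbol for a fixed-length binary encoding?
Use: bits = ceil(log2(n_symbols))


log2(3388) = 11.7262
Bracket: 2^11 = 2048 < 3388 <= 2^12 = 4096
So ceil(log2(3388)) = 12

bits = ceil(log2(3388)) = ceil(11.7262) = 12 bits


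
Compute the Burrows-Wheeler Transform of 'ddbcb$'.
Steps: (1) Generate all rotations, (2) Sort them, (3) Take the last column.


Rotations (sorted):
  0: $ddbcb -> last char: b
  1: b$ddbc -> last char: c
  2: bcb$dd -> last char: d
  3: cb$ddb -> last char: b
  4: dbcb$d -> last char: d
  5: ddbcb$ -> last char: $


BWT = bcdbd$


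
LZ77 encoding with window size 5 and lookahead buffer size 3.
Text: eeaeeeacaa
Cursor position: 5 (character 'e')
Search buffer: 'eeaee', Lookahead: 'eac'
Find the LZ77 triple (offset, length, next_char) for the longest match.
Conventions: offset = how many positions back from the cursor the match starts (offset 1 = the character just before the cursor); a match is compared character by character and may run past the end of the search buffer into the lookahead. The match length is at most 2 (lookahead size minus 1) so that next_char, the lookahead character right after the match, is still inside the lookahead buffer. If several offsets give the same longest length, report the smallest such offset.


Try each offset into the search buffer:
  offset=1 (pos 4, char 'e'): match length 1
  offset=2 (pos 3, char 'e'): match length 1
  offset=3 (pos 2, char 'a'): match length 0
  offset=4 (pos 1, char 'e'): match length 2
  offset=5 (pos 0, char 'e'): match length 1
Longest match has length 2 at offset 4.
next_char = character at position 5 + 2 = 7 -> 'c'

Best match: offset=4, length=2 (matching 'ea' starting at position 1)
LZ77 triple: (4, 2, 'c')


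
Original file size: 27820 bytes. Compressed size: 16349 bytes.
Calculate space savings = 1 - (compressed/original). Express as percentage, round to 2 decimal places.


ratio = compressed/original = 16349/27820 = 0.587671
savings = 1 - ratio = 1 - 0.587671 = 0.412329
as a percentage: 0.412329 * 100 = 41.23%

Space savings = 1 - 16349/27820 = 41.23%


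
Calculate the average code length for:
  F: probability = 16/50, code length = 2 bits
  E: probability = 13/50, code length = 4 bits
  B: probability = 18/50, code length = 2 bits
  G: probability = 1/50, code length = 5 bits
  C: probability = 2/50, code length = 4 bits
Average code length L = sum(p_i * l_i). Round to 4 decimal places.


Weighted contributions p_i * l_i:
  F: (16/50) * 2 = 32/50
  E: (13/50) * 4 = 52/50
  B: (18/50) * 2 = 36/50
  G: (1/50) * 5 = 5/50
  C: (2/50) * 4 = 8/50
Sum = (32 + 52 + 36 + 5 + 8)/50 = 133/50

L = 133/50 = 2.6600 bits/symbol


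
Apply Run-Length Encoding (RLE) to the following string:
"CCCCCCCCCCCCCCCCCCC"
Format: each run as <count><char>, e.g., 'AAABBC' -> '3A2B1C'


Scanning runs left to right:
  i=0: run of 'C' x 19 -> '19C'

RLE = 19C


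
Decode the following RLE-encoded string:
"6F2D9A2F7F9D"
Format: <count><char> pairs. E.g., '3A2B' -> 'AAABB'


Expanding each <count><char> pair:
  6F -> 'FFFFFF'
  2D -> 'DD'
  9A -> 'AAAAAAAAA'
  2F -> 'FF'
  7F -> 'FFFFFFF'
  9D -> 'DDDDDDDDD'

Decoded = FFFFFFDDAAAAAAAAAFFFFFFFFFDDDDDDDDD


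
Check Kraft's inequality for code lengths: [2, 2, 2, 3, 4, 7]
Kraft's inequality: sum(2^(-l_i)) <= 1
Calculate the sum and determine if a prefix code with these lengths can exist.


Sum = 2^(-2) + 2^(-2) + 2^(-2) + 2^(-3) + 2^(-4) + 2^(-7)
    = 0.25 + 0.25 + 0.25 + 0.125 + 0.0625 + 0.0078125
    = 121/128 = 0.9453125
Since 0.9453125 <= 1, Kraft's inequality IS satisfied.
A prefix code with these lengths CAN exist.

Kraft sum = 0.9453125. Satisfied.


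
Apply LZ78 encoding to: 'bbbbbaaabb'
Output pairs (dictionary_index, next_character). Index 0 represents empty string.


LZ78 encoding steps:
Dictionary: {0: ''}
Step 1: w='' (idx 0), next='b' -> output (0, 'b'), add 'b' as idx 1
Step 2: w='b' (idx 1), next='b' -> output (1, 'b'), add 'bb' as idx 2
Step 3: w='bb' (idx 2), next='a' -> output (2, 'a'), add 'bba' as idx 3
Step 4: w='' (idx 0), next='a' -> output (0, 'a'), add 'a' as idx 4
Step 5: w='a' (idx 4), next='b' -> output (4, 'b'), add 'ab' as idx 5
Step 6: w='b' (idx 1), end of input -> output (1, '')


Encoded: [(0, 'b'), (1, 'b'), (2, 'a'), (0, 'a'), (4, 'b'), (1, '')]


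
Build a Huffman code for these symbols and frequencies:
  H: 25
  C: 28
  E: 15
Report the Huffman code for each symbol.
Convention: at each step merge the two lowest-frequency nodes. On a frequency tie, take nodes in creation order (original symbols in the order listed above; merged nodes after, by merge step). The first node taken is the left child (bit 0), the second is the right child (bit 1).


Huffman tree construction:
Step 1: Merge E(15) + H(25) = 40
Step 2: Merge C(28) + (E+H)(40) = 68
Read each symbol's code off the tree from the root (left child = 0, right child = 1).

Codes:
  H: 11 (length 2)
  C: 0 (length 1)
  E: 10 (length 2)
Average code length: 108/68 = 1.5882 bits/symbol


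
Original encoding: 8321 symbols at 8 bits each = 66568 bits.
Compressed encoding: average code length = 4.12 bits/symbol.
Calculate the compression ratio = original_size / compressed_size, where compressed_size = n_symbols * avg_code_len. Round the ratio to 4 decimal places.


original_size = n_symbols * orig_bits = 8321 * 8 = 66568 bits
compressed_size = n_symbols * avg_code_len = 8321 * 4.12 = 34282.52 bits
ratio = original_size / compressed_size = 66568 / 34282.52 = 1.9417

Compression ratio = 1.9417


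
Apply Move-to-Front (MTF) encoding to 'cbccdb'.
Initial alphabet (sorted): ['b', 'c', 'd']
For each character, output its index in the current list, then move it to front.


MTF encoding:
'c': index 1 in ['b', 'c', 'd'] -> ['c', 'b', 'd']
'b': index 1 in ['c', 'b', 'd'] -> ['b', 'c', 'd']
'c': index 1 in ['b', 'c', 'd'] -> ['c', 'b', 'd']
'c': index 0 in ['c', 'b', 'd'] -> ['c', 'b', 'd']
'd': index 2 in ['c', 'b', 'd'] -> ['d', 'c', 'b']
'b': index 2 in ['d', 'c', 'b'] -> ['b', 'd', 'c']


Output: [1, 1, 1, 0, 2, 2]


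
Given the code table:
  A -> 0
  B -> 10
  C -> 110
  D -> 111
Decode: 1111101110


Decoding:
111 -> D
110 -> C
111 -> D
0 -> A


Result: DCDA


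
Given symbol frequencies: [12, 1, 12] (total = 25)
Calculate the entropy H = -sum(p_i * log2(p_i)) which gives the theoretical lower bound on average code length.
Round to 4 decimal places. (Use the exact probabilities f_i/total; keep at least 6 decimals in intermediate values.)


Per-symbol terms -p_i * log2(p_i) with p_i = f_i/25:
  p = 12/25 = 0.480000: log2(p) = -1.058894, -p*log2(p) = 0.508269
  p = 1/25 = 0.040000: log2(p) = -4.643856, -p*log2(p) = 0.185754
  p = 12/25 = 0.480000: log2(p) = -1.058894, -p*log2(p) = 0.508269
H = 0.508269 + 0.185754 + 0.508269 = 1.202292

H = 1.2023 bits/symbol


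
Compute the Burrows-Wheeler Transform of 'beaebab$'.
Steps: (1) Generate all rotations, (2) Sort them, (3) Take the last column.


Rotations (sorted):
  0: $beaebab -> last char: b
  1: ab$beaeb -> last char: b
  2: aebab$be -> last char: e
  3: b$beaeba -> last char: a
  4: bab$beae -> last char: e
  5: beaebab$ -> last char: $
  6: eaebab$b -> last char: b
  7: ebab$bea -> last char: a


BWT = bbeae$ba


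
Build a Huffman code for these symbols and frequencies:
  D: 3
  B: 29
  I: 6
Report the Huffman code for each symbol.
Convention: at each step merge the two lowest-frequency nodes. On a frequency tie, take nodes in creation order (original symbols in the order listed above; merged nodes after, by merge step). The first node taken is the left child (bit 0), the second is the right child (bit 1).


Huffman tree construction:
Step 1: Merge D(3) + I(6) = 9
Step 2: Merge (D+I)(9) + B(29) = 38
Read each symbol's code off the tree from the root (left child = 0, right child = 1).

Codes:
  D: 00 (length 2)
  B: 1 (length 1)
  I: 01 (length 2)
Average code length: 47/38 = 1.2368 bits/symbol


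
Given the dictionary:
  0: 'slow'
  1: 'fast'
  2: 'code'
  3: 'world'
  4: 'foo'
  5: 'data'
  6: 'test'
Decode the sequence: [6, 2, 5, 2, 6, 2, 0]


Look up each index in the dictionary:
  6 -> 'test'
  2 -> 'code'
  5 -> 'data'
  2 -> 'code'
  6 -> 'test'
  2 -> 'code'
  0 -> 'slow'

Decoded: "test code data code test code slow"


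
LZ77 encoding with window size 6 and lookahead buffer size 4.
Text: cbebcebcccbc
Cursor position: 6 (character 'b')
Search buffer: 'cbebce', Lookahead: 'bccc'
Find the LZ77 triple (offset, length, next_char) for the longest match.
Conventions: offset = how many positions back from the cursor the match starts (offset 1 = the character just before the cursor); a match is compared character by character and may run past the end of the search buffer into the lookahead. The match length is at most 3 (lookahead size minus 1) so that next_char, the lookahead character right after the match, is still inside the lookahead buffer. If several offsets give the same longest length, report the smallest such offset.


Try each offset into the search buffer:
  offset=1 (pos 5, char 'e'): match length 0
  offset=2 (pos 4, char 'c'): match length 0
  offset=3 (pos 3, char 'b'): match length 2
  offset=4 (pos 2, char 'e'): match length 0
  offset=5 (pos 1, char 'b'): match length 1
  offset=6 (pos 0, char 'c'): match length 0
Longest match has length 2 at offset 3.
next_char = character at position 6 + 2 = 8 -> 'c'

Best match: offset=3, length=2 (matching 'bc' starting at position 3)
LZ77 triple: (3, 2, 'c')


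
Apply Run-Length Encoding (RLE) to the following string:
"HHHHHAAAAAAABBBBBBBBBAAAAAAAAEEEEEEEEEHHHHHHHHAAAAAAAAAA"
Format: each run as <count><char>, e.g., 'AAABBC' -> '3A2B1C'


Scanning runs left to right:
  i=0: run of 'H' x 5 -> '5H'
  i=5: run of 'A' x 7 -> '7A'
  i=12: run of 'B' x 9 -> '9B'
  i=21: run of 'A' x 8 -> '8A'
  i=29: run of 'E' x 9 -> '9E'
  i=38: run of 'H' x 8 -> '8H'
  i=46: run of 'A' x 10 -> '10A'

RLE = 5H7A9B8A9E8H10A


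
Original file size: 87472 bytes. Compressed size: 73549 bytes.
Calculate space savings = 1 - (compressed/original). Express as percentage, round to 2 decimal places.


ratio = compressed/original = 73549/87472 = 0.840829
savings = 1 - ratio = 1 - 0.840829 = 0.159171
as a percentage: 0.159171 * 100 = 15.92%

Space savings = 1 - 73549/87472 = 15.92%
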